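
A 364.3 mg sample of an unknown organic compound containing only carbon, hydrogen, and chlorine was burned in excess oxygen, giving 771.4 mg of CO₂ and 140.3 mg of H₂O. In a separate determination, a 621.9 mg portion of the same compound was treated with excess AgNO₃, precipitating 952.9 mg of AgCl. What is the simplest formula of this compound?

C9H8Cl2

mol C = 0.7714 g CO₂ ÷ 44.009 g/mol = 0.017528 mol
mol H = 2 × 0.1403 g H₂O ÷ 18.015 g/mol = 0.015576 mol
From the AgCl data: mol Cl per gram of compound = (0.9529 ÷ 143.318) ÷ 0.6219 = 0.010691 mol/g, so in the 0.3643 g combustion sample mol Cl = 0.0038948 mol
Divide by the smallest (0.0038948 mol): C 4.500, H 3.999, Cl 1.000
Multiplying each by 2 gives whole numbers: C 9.00, H 8.00, Cl 2.00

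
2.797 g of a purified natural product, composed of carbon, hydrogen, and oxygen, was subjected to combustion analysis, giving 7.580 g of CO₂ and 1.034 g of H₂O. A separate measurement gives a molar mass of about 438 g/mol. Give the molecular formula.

C27H18O6

mol C = 7.580 g CO₂ ÷ 44.009 g/mol = 0.17224 mol
mol H = 2 × 1.034 g H₂O ÷ 18.015 g/mol = 0.11479 mol
mass O = 2.797 − (2.0687 + 0.11571) = 0.61254 g → mol O = 0.61254 ÷ 15.999 = 0.038286 mol
Divide by the smallest (0.038286 mol): C 4.499, H 2.998, O 1.000
Multiplying each by 2 gives whole numbers: C 9.00, H 6.00, O 2.00
Empirical formula: C9H6O2
Empirical-formula mass = 146.14 g/mol; 438 ÷ 146.14 ≈ 3, so the molecular formula is C27H18O6.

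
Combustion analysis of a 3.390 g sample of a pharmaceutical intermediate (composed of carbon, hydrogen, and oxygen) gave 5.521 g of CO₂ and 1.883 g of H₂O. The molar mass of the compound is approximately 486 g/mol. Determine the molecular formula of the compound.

mol C = 5.521 g CO₂ ÷ 44.009 g/mol = 0.12545 mol
mol H = 2 × 1.883 g H₂O ÷ 18.015 g/mol = 0.20905 mol
mass O = 3.390 − (1.5068 + 0.21072) = 1.6725 g → mol O = 1.6725 ÷ 15.999 = 0.10454 mol
Divide by the smallest (0.10454 mol): C 1.200, H 2.000, O 1.000
Multiplying each by 5 gives whole numbers: C 6.00, H 10.00, O 5.00
Empirical formula: C6H10O5
Empirical-formula mass = 162.14 g/mol; 486 ÷ 162.14 ≈ 3, so the molecular formula is C18H30O15.

C18H30O15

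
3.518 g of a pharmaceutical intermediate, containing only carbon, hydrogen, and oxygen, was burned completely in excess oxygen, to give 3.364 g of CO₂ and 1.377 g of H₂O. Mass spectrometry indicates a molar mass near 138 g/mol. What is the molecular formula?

C3H6O6

mol C = 3.364 g CO₂ ÷ 44.009 g/mol = 0.076439 mol
mol H = 2 × 1.377 g H₂O ÷ 18.015 g/mol = 0.15287 mol
mass O = 3.518 − (0.91811 + 0.15410) = 2.4458 g → mol O = 2.4458 ÷ 15.999 = 0.15287 mol
Divide by the smallest (0.076439 mol): C 1.000, H 2.000, O 2.000
Empirical formula: CH2O2
Empirical-formula mass = 46.02 g/mol; 138 ÷ 46.02 ≈ 3, so the molecular formula is C3H6O6.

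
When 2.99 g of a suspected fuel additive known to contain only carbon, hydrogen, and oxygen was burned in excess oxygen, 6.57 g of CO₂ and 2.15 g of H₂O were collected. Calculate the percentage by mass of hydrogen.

8.0%

mol C = 6.57 g CO₂ ÷ 44.009 g/mol = 0.1493 mol
mol H = 2 × 2.15 g H₂O ÷ 18.015 g/mol = 0.2387 mol
mass O = 2.99 − (1.793 + 0.2406) = 0.9563 g → mol O = 0.9563 ÷ 15.999 = 0.05977 mol
mass % H = 0.2406 g ÷ 2.99 g × 100%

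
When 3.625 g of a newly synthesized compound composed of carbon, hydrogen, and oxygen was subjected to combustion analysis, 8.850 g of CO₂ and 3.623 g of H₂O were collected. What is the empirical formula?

C4H8O

mol C = 8.850 g CO₂ ÷ 44.009 g/mol = 0.20110 mol
mol H = 2 × 3.623 g H₂O ÷ 18.015 g/mol = 0.40222 mol
mass O = 3.625 − (2.4154 + 0.40544) = 0.80421 g → mol O = 0.80421 ÷ 15.999 = 0.050266 mol
Divide by the smallest (0.050266 mol): C 4.001, H 8.002, O 1.000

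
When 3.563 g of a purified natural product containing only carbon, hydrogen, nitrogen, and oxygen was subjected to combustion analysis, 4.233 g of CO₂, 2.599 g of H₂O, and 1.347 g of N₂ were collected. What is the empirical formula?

mol C = 4.233 g CO₂ ÷ 44.009 g/mol = 0.096185 mol
mol H = 2 × 2.599 g H₂O ÷ 18.015 g/mol = 0.28854 mol
mol N = 2 × 1.347 g N₂ ÷ 28.014 g/mol = 0.096166 mol
mass O = 3.563 − (1.1553 + 0.29085 + 1.3470) = 0.76988 g → mol O = 0.76988 ÷ 15.999 = 0.048120 mol
Divide by the smallest (0.048120 mol): C 1.999, H 5.996, N 1.998, O 1.000

C2H6N2O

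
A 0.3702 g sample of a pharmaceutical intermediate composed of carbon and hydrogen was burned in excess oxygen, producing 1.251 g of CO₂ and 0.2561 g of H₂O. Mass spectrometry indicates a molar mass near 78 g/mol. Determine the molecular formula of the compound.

mol C = 1.251 g CO₂ ÷ 44.009 g/mol = 0.028426 mol
mol H = 2 × 0.2561 g H₂O ÷ 18.015 g/mol = 0.028432 mol
Divide by the smallest (0.028426 mol): C 1.000, H 1.000
Empirical formula: CH
Empirical-formula mass = 13.02 g/mol; 78 ÷ 13.02 ≈ 6, so the molecular formula is C6H6.

C6H6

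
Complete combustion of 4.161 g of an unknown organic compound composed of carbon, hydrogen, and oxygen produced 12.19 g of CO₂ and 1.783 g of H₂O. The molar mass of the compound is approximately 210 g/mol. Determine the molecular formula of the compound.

mol C = 12.19 g CO₂ ÷ 44.009 g/mol = 0.27699 mol
mol H = 2 × 1.783 g H₂O ÷ 18.015 g/mol = 0.19795 mol
mass O = 4.161 − (3.3269 + 0.19953) = 0.63456 g → mol O = 0.63456 ÷ 15.999 = 0.039662 mol
Divide by the smallest (0.039662 mol): C 6.984, H 4.991, O 1.000
Empirical formula: C7H5O
Empirical-formula mass = 105.12 g/mol; 210 ÷ 105.12 ≈ 2, so the molecular formula is C14H10O2.

C14H10O2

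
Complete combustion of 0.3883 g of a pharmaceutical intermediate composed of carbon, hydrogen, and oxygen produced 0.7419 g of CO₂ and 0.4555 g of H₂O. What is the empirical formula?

C2H6O

mol C = 0.7419 g CO₂ ÷ 44.009 g/mol = 0.016858 mol
mol H = 2 × 0.4555 g H₂O ÷ 18.015 g/mol = 0.050569 mol
mass O = 0.3883 − (0.20248 + 0.050974) = 0.13485 g → mol O = 0.13485 ÷ 15.999 = 0.0084284 mol
Divide by the smallest (0.0084284 mol): C 2.000, H 6.000, O 1.000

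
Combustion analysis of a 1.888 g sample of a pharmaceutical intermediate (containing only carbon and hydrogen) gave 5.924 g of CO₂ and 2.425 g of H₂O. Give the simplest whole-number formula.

mol C = 5.924 g CO₂ ÷ 44.009 g/mol = 0.13461 mol
mol H = 2 × 2.425 g H₂O ÷ 18.015 g/mol = 0.26922 mol
Divide by the smallest (0.13461 mol): C 1.000, H 2.000

CH2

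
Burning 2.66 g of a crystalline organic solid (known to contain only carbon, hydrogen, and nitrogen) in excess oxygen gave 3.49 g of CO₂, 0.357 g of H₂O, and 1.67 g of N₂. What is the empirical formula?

C2HN3

mol C = 3.49 g CO₂ ÷ 44.009 g/mol = 0.07930 mol
mol H = 2 × 0.357 g H₂O ÷ 18.015 g/mol = 0.03963 mol
mol N = 2 × 1.67 g N₂ ÷ 28.014 g/mol = 0.1192 mol
Divide by the smallest (0.03963 mol): C 2.001, H 1.000, N 3.008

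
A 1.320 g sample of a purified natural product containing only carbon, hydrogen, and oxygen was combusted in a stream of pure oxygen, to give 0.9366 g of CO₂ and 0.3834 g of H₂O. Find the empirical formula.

CH2O3

mol C = 0.9366 g CO₂ ÷ 44.009 g/mol = 0.021282 mol
mol H = 2 × 0.3834 g H₂O ÷ 18.015 g/mol = 0.042565 mol
mass O = 1.320 − (0.25562 + 0.042905) = 1.0215 g → mol O = 1.0215 ÷ 15.999 = 0.063846 mol
Divide by the smallest (0.021282 mol): C 1.000, H 2.000, O 3.000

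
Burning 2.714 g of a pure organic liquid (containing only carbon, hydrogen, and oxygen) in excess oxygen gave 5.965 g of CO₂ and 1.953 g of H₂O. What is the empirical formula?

C5H8O2

mol C = 5.965 g CO₂ ÷ 44.009 g/mol = 0.13554 mol
mol H = 2 × 1.953 g H₂O ÷ 18.015 g/mol = 0.21682 mol
mass O = 2.714 − (1.6280 + 0.21855) = 0.86747 g → mol O = 0.86747 ÷ 15.999 = 0.054220 mol
Divide by the smallest (0.054220 mol): C 2.500, H 3.999, O 1.000
Multiplying each by 2 gives whole numbers: C 5.00, H 8.00, O 2.00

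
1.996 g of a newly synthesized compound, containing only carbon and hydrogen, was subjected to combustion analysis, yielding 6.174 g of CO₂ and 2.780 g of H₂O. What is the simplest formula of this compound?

mol C = 6.174 g CO₂ ÷ 44.009 g/mol = 0.14029 mol
mol H = 2 × 2.780 g H₂O ÷ 18.015 g/mol = 0.30863 mol
Divide by the smallest (0.14029 mol): C 1.000, H 2.200
Multiplying each by 5 gives whole numbers: C 5.00, H 11.00

C5H11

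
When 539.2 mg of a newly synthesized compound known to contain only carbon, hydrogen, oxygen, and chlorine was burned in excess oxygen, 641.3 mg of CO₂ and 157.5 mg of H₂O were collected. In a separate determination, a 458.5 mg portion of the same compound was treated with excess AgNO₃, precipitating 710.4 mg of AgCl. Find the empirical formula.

mol C = 0.6413 g CO₂ ÷ 44.009 g/mol = 0.014572 mol
mol H = 2 × 0.1575 g H₂O ÷ 18.015 g/mol = 0.017485 mol
From the AgCl data: mol Cl per gram of compound = (0.7104 ÷ 143.318) ÷ 0.4585 = 0.010811 mol/g, so in the 0.5392 g combustion sample mol Cl = 0.0058293 mol
mass O = 0.5392 − (0.17502 + 0.017625 + 0.20665) = 0.13990 g → mol O = 0.13990 ÷ 15.999 = 0.0087445 mol
Divide by the smallest (0.0058293 mol): C 2.500, H 3.000, Cl 1.000, O 1.500
Multiplying each by 2 gives whole numbers: C 5.00, H 6.00, Cl 2.00, O 3.00

C5H6Cl2O3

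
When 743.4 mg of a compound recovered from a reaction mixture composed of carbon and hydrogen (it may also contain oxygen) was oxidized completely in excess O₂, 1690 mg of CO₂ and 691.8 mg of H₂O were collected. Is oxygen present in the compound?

yes

mol C = 1.690 g CO₂ ÷ 44.009 g/mol = 0.038401 mol
mol H = 2 × 0.6918 g H₂O ÷ 18.015 g/mol = 0.076803 mol
C and H account for only 0.53865 g of the 0.7434 g sample; the remaining 0.20475 g must be oxygen.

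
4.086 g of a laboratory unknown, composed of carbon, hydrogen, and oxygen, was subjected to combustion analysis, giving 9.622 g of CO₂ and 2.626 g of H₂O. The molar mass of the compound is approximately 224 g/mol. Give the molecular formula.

mol C = 9.622 g CO₂ ÷ 44.009 g/mol = 0.21864 mol
mol H = 2 × 2.626 g H₂O ÷ 18.015 g/mol = 0.29153 mol
mass O = 4.086 − (2.6261 + 0.29387) = 1.1661 g → mol O = 1.1661 ÷ 15.999 = 0.072885 mol
Divide by the smallest (0.072885 mol): C 3.000, H 4.000, O 1.000
Empirical formula: C3H4O
Empirical-formula mass = 56.06 g/mol; 224 ÷ 56.06 ≈ 4, so the molecular formula is C12H16O4.

C12H16O4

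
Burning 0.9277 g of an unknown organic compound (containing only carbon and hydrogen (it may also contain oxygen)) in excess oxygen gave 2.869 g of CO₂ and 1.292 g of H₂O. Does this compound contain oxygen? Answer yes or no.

no

mol C = 2.869 g CO₂ ÷ 44.009 g/mol = 0.065191 mol
mol H = 2 × 1.292 g H₂O ÷ 18.015 g/mol = 0.14344 mol
C and H together account for 0.92760 g — essentially the entire 0.9277 g sample — so the compound contains no oxygen.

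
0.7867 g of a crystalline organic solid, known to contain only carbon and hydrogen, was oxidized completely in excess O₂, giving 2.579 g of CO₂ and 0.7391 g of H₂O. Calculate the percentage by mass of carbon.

89.47%

mol C = 2.579 g CO₂ ÷ 44.009 g/mol = 0.058602 mol
mol H = 2 × 0.7391 g H₂O ÷ 18.015 g/mol = 0.082054 mol
mass % C = 0.70386 g ÷ 0.7867 g × 100%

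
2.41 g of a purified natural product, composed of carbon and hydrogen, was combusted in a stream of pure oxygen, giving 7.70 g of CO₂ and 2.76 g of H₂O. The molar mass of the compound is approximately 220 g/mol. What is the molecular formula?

mol C = 7.70 g CO₂ ÷ 44.009 g/mol = 0.1750 mol
mol H = 2 × 2.76 g H₂O ÷ 18.015 g/mol = 0.3064 mol
Divide by the smallest (0.1750 mol): C 1.000, H 1.751
Multiplying each by 4 gives whole numbers: C 4.00, H 7.01
Empirical formula: C4H7
Empirical-formula mass = 55.10 g/mol; 220 ÷ 55.10 ≈ 4, so the molecular formula is C16H28.

C16H28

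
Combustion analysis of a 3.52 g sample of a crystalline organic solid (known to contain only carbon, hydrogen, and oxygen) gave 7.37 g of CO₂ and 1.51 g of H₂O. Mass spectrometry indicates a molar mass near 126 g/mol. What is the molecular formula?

C6H6O3

mol C = 7.37 g CO₂ ÷ 44.009 g/mol = 0.1675 mol
mol H = 2 × 1.51 g H₂O ÷ 18.015 g/mol = 0.1676 mol
mass O = 3.52 − (2.011 + 0.1690) = 1.340 g → mol O = 1.340 ÷ 15.999 = 0.08373 mol
Divide by the smallest (0.08373 mol): C 2.000, H 2.002, O 1.000
Empirical formula: C2H2O
Empirical-formula mass = 42.04 g/mol; 126 ÷ 42.04 ≈ 3, so the molecular formula is C6H6O3.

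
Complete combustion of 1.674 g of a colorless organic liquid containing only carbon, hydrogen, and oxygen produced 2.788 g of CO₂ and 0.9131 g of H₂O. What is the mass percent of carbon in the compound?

mol C = 2.788 g CO₂ ÷ 44.009 g/mol = 0.063351 mol
mol H = 2 × 0.9131 g H₂O ÷ 18.015 g/mol = 0.10137 mol
mass O = 1.674 − (0.76090 + 0.10218) = 0.81091 g → mol O = 0.81091 ÷ 15.999 = 0.050685 mol
mass % C = 0.76090 g ÷ 1.674 g × 100%

45.45%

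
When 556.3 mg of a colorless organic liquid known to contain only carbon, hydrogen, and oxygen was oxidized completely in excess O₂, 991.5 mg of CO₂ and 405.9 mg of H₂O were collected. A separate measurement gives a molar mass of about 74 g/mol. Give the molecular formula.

C3H6O2

mol C = 0.9915 g CO₂ ÷ 44.009 g/mol = 0.022529 mol
mol H = 2 × 0.4059 g H₂O ÷ 18.015 g/mol = 0.045062 mol
mass O = 0.5563 − (0.27060 + 0.045423) = 0.24028 g → mol O = 0.24028 ÷ 15.999 = 0.015018 mol
Divide by the smallest (0.015018 mol): C 1.500, H 3.001, O 1.000
Multiplying each by 2 gives whole numbers: C 3.00, H 6.00, O 2.00
Empirical formula: C3H6O2
Empirical-formula mass = 74.08 g/mol; 74 ÷ 74.08 ≈ 1, so the molecular formula is C3H6O2.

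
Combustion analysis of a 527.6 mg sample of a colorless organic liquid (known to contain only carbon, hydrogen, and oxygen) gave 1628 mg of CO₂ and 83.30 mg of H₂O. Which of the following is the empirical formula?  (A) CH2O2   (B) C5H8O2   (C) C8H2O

(C) C8H2O

mol C = 1.628 g CO₂ ÷ 44.009 g/mol = 0.036992 mol
mol H = 2 × 0.08330 g H₂O ÷ 18.015 g/mol = 0.0092478 mol
mass O = 0.5276 − (0.44432 + 0.0093218) = 0.073962 g → mol O = 0.073962 ÷ 15.999 = 0.0046229 mol
Divide by the smallest (0.0046229 mol): C 8.002, H 2.000, O 1.000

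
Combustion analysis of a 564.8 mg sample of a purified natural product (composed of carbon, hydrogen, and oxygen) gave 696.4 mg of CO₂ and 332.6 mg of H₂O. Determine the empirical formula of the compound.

mol C = 0.6964 g CO₂ ÷ 44.009 g/mol = 0.015824 mol
mol H = 2 × 0.3326 g H₂O ÷ 18.015 g/mol = 0.036925 mol
mass O = 0.5648 − (0.19006 + 0.037220) = 0.33752 g → mol O = 0.33752 ÷ 15.999 = 0.021096 mol
Divide by the smallest (0.015824 mol): C 1.000, H 2.333, O 1.333
Multiplying each by 3 gives whole numbers: C 3.00, H 7.00, O 4.00

C3H7O4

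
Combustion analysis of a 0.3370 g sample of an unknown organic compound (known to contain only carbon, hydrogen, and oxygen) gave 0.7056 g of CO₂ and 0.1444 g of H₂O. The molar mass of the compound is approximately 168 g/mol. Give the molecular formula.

mol C = 0.7056 g CO₂ ÷ 44.009 g/mol = 0.016033 mol
mol H = 2 × 0.1444 g H₂O ÷ 18.015 g/mol = 0.016031 mol
mass O = 0.3370 − (0.19257 + 0.016159) = 0.12827 g → mol O = 0.12827 ÷ 15.999 = 0.0080172 mol
Divide by the smallest (0.0080172 mol): C 2.000, H 2.000, O 1.000
Empirical formula: C2H2O
Empirical-formula mass = 42.04 g/mol; 168 ÷ 42.04 ≈ 4, so the molecular formula is C8H8O4.

C8H8O4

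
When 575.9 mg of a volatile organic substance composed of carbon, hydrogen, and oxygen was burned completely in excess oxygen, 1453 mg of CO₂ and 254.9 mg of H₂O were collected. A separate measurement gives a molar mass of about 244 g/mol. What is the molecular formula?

mol C = 1.453 g CO₂ ÷ 44.009 g/mol = 0.033016 mol
mol H = 2 × 0.2549 g H₂O ÷ 18.015 g/mol = 0.028299 mol
mass O = 0.5759 − (0.39655 + 0.028525) = 0.15082 g → mol O = 0.15082 ÷ 15.999 = 0.0094268 mol
Divide by the smallest (0.0094268 mol): C 3.502, H 3.002, O 1.000
Multiplying each by 2 gives whole numbers: C 7.00, H 6.00, O 2.00
Empirical formula: C7H6O2
Empirical-formula mass = 122.12 g/mol; 244 ÷ 122.12 ≈ 2, so the molecular formula is C14H12O4.

C14H12O4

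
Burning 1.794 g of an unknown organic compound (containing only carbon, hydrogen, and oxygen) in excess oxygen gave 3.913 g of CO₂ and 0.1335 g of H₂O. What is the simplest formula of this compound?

mol C = 3.913 g CO₂ ÷ 44.009 g/mol = 0.088914 mol
mol H = 2 × 0.1335 g H₂O ÷ 18.015 g/mol = 0.014821 mol
mass O = 1.794 − (1.0679 + 0.014940) = 0.71112 g → mol O = 0.71112 ÷ 15.999 = 0.044448 mol
Divide by the smallest (0.014821 mol): C 5.999, H 1.000, O 2.999

C6HO3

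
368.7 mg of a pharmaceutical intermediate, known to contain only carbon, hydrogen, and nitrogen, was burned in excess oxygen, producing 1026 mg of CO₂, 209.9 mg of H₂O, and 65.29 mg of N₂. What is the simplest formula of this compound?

C5H5N

mol C = 1.026 g CO₂ ÷ 44.009 g/mol = 0.023313 mol
mol H = 2 × 0.2099 g H₂O ÷ 18.015 g/mol = 0.023303 mol
mol N = 2 × 0.06529 g N₂ ÷ 28.014 g/mol = 0.0046612 mol
Divide by the smallest (0.0046612 mol): C 5.002, H 4.999, N 1.000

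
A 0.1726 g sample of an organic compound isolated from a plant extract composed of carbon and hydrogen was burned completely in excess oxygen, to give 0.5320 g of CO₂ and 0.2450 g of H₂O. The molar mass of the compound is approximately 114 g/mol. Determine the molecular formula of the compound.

mol C = 0.5320 g CO₂ ÷ 44.009 g/mol = 0.012088 mol
mol H = 2 × 0.2450 g H₂O ÷ 18.015 g/mol = 0.027200 mol
Divide by the smallest (0.012088 mol): C 1.000, H 2.250
Multiplying each by 4 gives whole numbers: C 4.00, H 9.00
Empirical formula: C4H9
Empirical-formula mass = 57.12 g/mol; 114 ÷ 57.12 ≈ 2, so the molecular formula is C8H18.

C8H18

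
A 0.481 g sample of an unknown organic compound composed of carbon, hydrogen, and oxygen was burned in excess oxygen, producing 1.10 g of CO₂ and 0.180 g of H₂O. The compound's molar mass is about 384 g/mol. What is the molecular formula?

C20H16O8

mol C = 1.10 g CO₂ ÷ 44.009 g/mol = 0.02499 mol
mol H = 2 × 0.180 g H₂O ÷ 18.015 g/mol = 0.01998 mol
mass O = 0.481 − (0.3002 + 0.02014) = 0.1606 g → mol O = 0.1606 ÷ 15.999 = 0.01004 mol
Divide by the smallest (0.01004 mol): C 2.489, H 1.990, O 1.000
Multiplying each by 2 gives whole numbers: C 4.98, H 3.98, O 2.00
Empirical formula: C5H4O2
Empirical-formula mass = 96.08 g/mol; 384 ÷ 96.08 ≈ 4, so the molecular formula is C20H16O8.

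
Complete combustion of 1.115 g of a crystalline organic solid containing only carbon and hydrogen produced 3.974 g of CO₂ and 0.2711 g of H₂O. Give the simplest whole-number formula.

mol C = 3.974 g CO₂ ÷ 44.009 g/mol = 0.090300 mol
mol H = 2 × 0.2711 g H₂O ÷ 18.015 g/mol = 0.030097 mol
Divide by the smallest (0.030097 mol): C 3.000, H 1.000

C3H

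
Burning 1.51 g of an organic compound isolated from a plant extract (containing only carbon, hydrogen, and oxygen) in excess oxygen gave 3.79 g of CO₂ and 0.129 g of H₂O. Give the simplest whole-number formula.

C6HO2

mol C = 3.79 g CO₂ ÷ 44.009 g/mol = 0.08612 mol
mol H = 2 × 0.129 g H₂O ÷ 18.015 g/mol = 0.01432 mol
mass O = 1.51 − (1.034 + 0.01444) = 0.4612 g → mol O = 0.4612 ÷ 15.999 = 0.02883 mol
Divide by the smallest (0.01432 mol): C 6.013, H 1.000, O 2.013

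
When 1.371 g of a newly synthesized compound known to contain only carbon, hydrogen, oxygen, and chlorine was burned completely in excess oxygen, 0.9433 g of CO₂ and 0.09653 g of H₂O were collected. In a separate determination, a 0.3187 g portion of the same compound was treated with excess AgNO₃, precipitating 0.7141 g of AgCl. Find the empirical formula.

mol C = 0.9433 g CO₂ ÷ 44.009 g/mol = 0.021434 mol
mol H = 2 × 0.09653 g H₂O ÷ 18.015 g/mol = 0.010717 mol
From the AgCl data: mol Cl per gram of compound = (0.7141 ÷ 143.318) ÷ 0.3187 = 0.015634 mol/g, so in the 1.371 g combustion sample mol Cl = 0.021435 mol
mass O = 1.371 − (0.25745 + 0.010802 + 0.75985) = 0.34290 g → mol O = 0.34290 ÷ 15.999 = 0.021432 mol
Divide by the smallest (0.010717 mol): C 2.000, H 1.000, Cl 2.000, O 2.000

C2HCl2O2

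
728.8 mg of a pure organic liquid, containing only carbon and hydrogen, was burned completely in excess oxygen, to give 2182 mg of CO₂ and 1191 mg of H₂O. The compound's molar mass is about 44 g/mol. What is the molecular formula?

mol C = 2.182 g CO₂ ÷ 44.009 g/mol = 0.049581 mol
mol H = 2 × 1.191 g H₂O ÷ 18.015 g/mol = 0.13222 mol
Divide by the smallest (0.049581 mol): C 1.000, H 2.667
Multiplying each by 3 gives whole numbers: C 3.00, H 8.00
Empirical formula: C3H8
Empirical-formula mass = 44.10 g/mol; 44 ÷ 44.10 ≈ 1, so the molecular formula is C3H8.

C3H8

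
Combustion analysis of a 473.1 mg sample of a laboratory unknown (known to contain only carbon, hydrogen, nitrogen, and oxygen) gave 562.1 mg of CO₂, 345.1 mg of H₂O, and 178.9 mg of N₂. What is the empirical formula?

C2H6N2O

mol C = 0.5621 g CO₂ ÷ 44.009 g/mol = 0.012772 mol
mol H = 2 × 0.3451 g H₂O ÷ 18.015 g/mol = 0.038313 mol
mol N = 2 × 0.1789 g N₂ ÷ 28.014 g/mol = 0.012772 mol
mass O = 0.4731 − (0.15341 + 0.038619 + 0.17890) = 0.10217 g → mol O = 0.10217 ÷ 15.999 = 0.0063861 mol
Divide by the smallest (0.0063861 mol): C 2.000, H 5.999, N 2.000, O 1.000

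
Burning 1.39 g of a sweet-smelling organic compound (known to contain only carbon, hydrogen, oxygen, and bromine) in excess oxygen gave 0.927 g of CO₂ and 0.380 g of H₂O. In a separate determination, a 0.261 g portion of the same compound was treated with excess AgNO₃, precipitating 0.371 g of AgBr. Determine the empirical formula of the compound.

mol C = 0.927 g CO₂ ÷ 44.009 g/mol = 0.02106 mol
mol H = 2 × 0.380 g H₂O ÷ 18.015 g/mol = 0.04219 mol
From the AgBr data: mol Br per gram of compound = (0.371 ÷ 187.772) ÷ 0.261 = 0.007570 mol/g, so in the 1.39 g combustion sample mol Br = 0.01052 mol
mass O = 1.39 − (0.2530 + 0.04252 + 0.8408) = 0.2537 g → mol O = 0.2537 ÷ 15.999 = 0.01586 mol
Divide by the smallest (0.01052 mol): C 2.002, H 4.009, Br 1.000, O 1.507
Multiplying each by 2 gives whole numbers: C 4.00, H 8.02, Br 2.00, O 3.01

C4H8Br2O3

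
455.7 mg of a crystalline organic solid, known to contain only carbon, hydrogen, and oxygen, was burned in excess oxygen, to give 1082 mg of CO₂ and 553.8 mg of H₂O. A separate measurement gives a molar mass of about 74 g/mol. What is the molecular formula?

mol C = 1.082 g CO₂ ÷ 44.009 g/mol = 0.024586 mol
mol H = 2 × 0.5538 g H₂O ÷ 18.015 g/mol = 0.061482 mol
mass O = 0.4557 − (0.29530 + 0.061974) = 0.098425 g → mol O = 0.098425 ÷ 15.999 = 0.0061519 mol
Divide by the smallest (0.0061519 mol): C 3.996, H 9.994, O 1.000
Empirical formula: C4H10O
Empirical-formula mass = 74.12 g/mol; 74 ÷ 74.12 ≈ 1, so the molecular formula is C4H10O.

C4H10O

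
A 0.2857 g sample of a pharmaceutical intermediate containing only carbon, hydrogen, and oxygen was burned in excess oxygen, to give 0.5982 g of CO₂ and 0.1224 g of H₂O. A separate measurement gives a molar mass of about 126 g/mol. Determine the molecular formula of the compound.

C6H6O3

mol C = 0.5982 g CO₂ ÷ 44.009 g/mol = 0.013593 mol
mol H = 2 × 0.1224 g H₂O ÷ 18.015 g/mol = 0.013589 mol
mass O = 0.2857 − (0.16326 + 0.013697) = 0.10874 g → mol O = 0.10874 ÷ 15.999 = 0.0067967 mol
Divide by the smallest (0.0067967 mol): C 2.000, H 1.999, O 1.000
Empirical formula: C2H2O
Empirical-formula mass = 42.04 g/mol; 126 ÷ 42.04 ≈ 3, so the molecular formula is C6H6O3.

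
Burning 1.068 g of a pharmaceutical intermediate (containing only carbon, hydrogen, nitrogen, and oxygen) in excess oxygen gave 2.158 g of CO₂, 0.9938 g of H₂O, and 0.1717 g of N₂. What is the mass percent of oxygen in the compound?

18.36%

mol C = 2.158 g CO₂ ÷ 44.009 g/mol = 0.049035 mol
mol H = 2 × 0.9938 g H₂O ÷ 18.015 g/mol = 0.11033 mol
mol N = 2 × 0.1717 g N₂ ÷ 28.014 g/mol = 0.012258 mol
mass O = 1.068 − (0.58896 + 0.11121 + 0.17170) = 0.19612 g → mol O = 0.19612 ÷ 15.999 = 0.012258 mol
mass % O = 0.19612 g ÷ 1.068 g × 100%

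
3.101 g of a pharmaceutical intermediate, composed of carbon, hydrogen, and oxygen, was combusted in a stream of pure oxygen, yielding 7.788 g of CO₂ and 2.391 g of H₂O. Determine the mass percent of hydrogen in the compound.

8.63%

mol C = 7.788 g CO₂ ÷ 44.009 g/mol = 0.17696 mol
mol H = 2 × 2.391 g H₂O ÷ 18.015 g/mol = 0.26545 mol
mass O = 3.101 − (2.1255 + 0.26757) = 0.70792 g → mol O = 0.70792 ÷ 15.999 = 0.044248 mol
mass % H = 0.26757 g ÷ 3.101 g × 100%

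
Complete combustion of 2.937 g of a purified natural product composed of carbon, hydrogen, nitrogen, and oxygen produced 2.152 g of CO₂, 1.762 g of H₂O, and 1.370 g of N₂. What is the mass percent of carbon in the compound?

mol C = 2.152 g CO₂ ÷ 44.009 g/mol = 0.048899 mol
mol H = 2 × 1.762 g H₂O ÷ 18.015 g/mol = 0.19561 mol
mol N = 2 × 1.370 g N₂ ÷ 28.014 g/mol = 0.097808 mol
mass O = 2.937 − (0.58733 + 0.19718 + 1.3700) = 0.78249 g → mol O = 0.78249 ÷ 15.999 = 0.048909 mol
mass % C = 0.58733 g ÷ 2.937 g × 100%

20.00%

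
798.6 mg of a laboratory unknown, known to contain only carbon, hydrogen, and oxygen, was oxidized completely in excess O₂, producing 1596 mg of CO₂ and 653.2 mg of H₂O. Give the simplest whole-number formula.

mol C = 1.596 g CO₂ ÷ 44.009 g/mol = 0.036265 mol
mol H = 2 × 0.6532 g H₂O ÷ 18.015 g/mol = 0.072517 mol
mass O = 0.7986 − (0.43558 + 0.073097) = 0.28992 g → mol O = 0.28992 ÷ 15.999 = 0.018121 mol
Divide by the smallest (0.018121 mol): C 2.001, H 4.002, O 1.000

C2H4O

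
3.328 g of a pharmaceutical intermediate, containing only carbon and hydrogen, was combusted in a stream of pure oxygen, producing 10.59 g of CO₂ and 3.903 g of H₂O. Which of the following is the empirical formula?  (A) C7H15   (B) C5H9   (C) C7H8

(B) C5H9

mol C = 10.59 g CO₂ ÷ 44.009 g/mol = 0.24063 mol
mol H = 2 × 3.903 g H₂O ÷ 18.015 g/mol = 0.43331 mol
Divide by the smallest (0.24063 mol): C 1.000, H 1.801
Multiplying each by 5 gives whole numbers: C 5.00, H 9.00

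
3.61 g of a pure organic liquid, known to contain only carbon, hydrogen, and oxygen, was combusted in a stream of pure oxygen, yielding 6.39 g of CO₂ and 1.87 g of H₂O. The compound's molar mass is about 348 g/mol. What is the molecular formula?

C14H20O10

mol C = 6.39 g CO₂ ÷ 44.009 g/mol = 0.1452 mol
mol H = 2 × 1.87 g H₂O ÷ 18.015 g/mol = 0.2076 mol
mass O = 3.61 − (1.744 + 0.2093) = 1.657 g → mol O = 1.657 ÷ 15.999 = 0.1036 mol
Divide by the smallest (0.1036 mol): C 1.402, H 2.005, O 1.000
Multiplying each by 5 gives whole numbers: C 7.01, H 10.02, O 5.00
Empirical formula: C7H10O5
Empirical-formula mass = 174.15 g/mol; 348 ÷ 174.15 ≈ 2, so the molecular formula is C14H20O10.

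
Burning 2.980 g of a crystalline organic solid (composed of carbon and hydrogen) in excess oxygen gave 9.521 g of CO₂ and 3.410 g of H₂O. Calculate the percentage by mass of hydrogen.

mol C = 9.521 g CO₂ ÷ 44.009 g/mol = 0.21634 mol
mol H = 2 × 3.410 g H₂O ÷ 18.015 g/mol = 0.37857 mol
mass % H = 0.38160 g ÷ 2.980 g × 100%

12.81%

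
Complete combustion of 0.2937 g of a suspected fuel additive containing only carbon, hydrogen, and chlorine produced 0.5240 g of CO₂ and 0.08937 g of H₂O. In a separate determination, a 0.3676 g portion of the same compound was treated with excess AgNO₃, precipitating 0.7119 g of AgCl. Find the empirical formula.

mol C = 0.5240 g CO₂ ÷ 44.009 g/mol = 0.011907 mol
mol H = 2 × 0.08937 g H₂O ÷ 18.015 g/mol = 0.0099217 mol
From the AgCl data: mol Cl per gram of compound = (0.7119 ÷ 143.318) ÷ 0.3676 = 0.013513 mol/g, so in the 0.2937 g combustion sample mol Cl = 0.0039687 mol
Divide by the smallest (0.0039687 mol): C 3.000, H 2.500, Cl 1.000
Multiplying each by 2 gives whole numbers: C 6.00, H 5.00, Cl 2.00

C6H5Cl2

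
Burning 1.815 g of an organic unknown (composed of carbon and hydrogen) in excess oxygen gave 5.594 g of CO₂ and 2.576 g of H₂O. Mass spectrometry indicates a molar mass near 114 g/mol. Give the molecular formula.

C8H18

mol C = 5.594 g CO₂ ÷ 44.009 g/mol = 0.12711 mol
mol H = 2 × 2.576 g H₂O ÷ 18.015 g/mol = 0.28598 mol
Divide by the smallest (0.12711 mol): C 1.000, H 2.250
Multiplying each by 4 gives whole numbers: C 4.00, H 9.00
Empirical formula: C4H9
Empirical-formula mass = 57.12 g/mol; 114 ÷ 57.12 ≈ 2, so the molecular formula is C8H18.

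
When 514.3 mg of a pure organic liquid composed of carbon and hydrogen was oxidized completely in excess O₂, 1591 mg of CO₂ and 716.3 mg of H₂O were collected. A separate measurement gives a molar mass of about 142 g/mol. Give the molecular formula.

C10H22

mol C = 1.591 g CO₂ ÷ 44.009 g/mol = 0.036152 mol
mol H = 2 × 0.7163 g H₂O ÷ 18.015 g/mol = 0.079523 mol
Divide by the smallest (0.036152 mol): C 1.000, H 2.200
Multiplying each by 5 gives whole numbers: C 5.00, H 11.00
Empirical formula: C5H11
Empirical-formula mass = 71.14 g/mol; 142 ÷ 71.14 ≈ 2, so the molecular formula is C10H22.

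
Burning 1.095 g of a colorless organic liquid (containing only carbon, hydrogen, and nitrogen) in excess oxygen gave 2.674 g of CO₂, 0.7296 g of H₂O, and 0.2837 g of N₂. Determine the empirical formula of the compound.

mol C = 2.674 g CO₂ ÷ 44.009 g/mol = 0.060760 mol
mol H = 2 × 0.7296 g H₂O ÷ 18.015 g/mol = 0.080999 mol
mol N = 2 × 0.2837 g N₂ ÷ 28.014 g/mol = 0.020254 mol
Divide by the smallest (0.020254 mol): C 3.000, H 3.999, N 1.000

C3H4N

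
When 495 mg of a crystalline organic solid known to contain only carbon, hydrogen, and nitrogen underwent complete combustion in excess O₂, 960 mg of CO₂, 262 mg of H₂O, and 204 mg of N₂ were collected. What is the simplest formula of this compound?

C3H4N2

mol C = 0.960 g CO₂ ÷ 44.009 g/mol = 0.02181 mol
mol H = 2 × 0.262 g H₂O ÷ 18.015 g/mol = 0.02909 mol
mol N = 2 × 0.204 g N₂ ÷ 28.014 g/mol = 0.01456 mol
Divide by the smallest (0.01456 mol): C 1.498, H 1.997, N 1.000
Multiplying each by 2 gives whole numbers: C 3.00, H 3.99, N 2.00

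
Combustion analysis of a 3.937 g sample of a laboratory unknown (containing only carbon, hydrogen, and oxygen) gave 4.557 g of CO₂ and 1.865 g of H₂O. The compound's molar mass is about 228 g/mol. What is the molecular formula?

C6H12O9

mol C = 4.557 g CO₂ ÷ 44.009 g/mol = 0.10355 mol
mol H = 2 × 1.865 g H₂O ÷ 18.015 g/mol = 0.20705 mol
mass O = 3.937 − (1.2437 + 0.20871) = 2.4846 g → mol O = 2.4846 ÷ 15.999 = 0.15530 mol
Divide by the smallest (0.10355 mol): C 1.000, H 2.000, O 1.500
Multiplying each by 2 gives whole numbers: C 2.00, H 4.00, O 3.00
Empirical formula: C2H4O3
Empirical-formula mass = 76.05 g/mol; 228 ÷ 76.05 ≈ 3, so the molecular formula is C6H12O9.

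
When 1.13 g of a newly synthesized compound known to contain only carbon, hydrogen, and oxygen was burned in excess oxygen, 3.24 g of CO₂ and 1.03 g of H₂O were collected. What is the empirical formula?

C9H14O

mol C = 3.24 g CO₂ ÷ 44.009 g/mol = 0.07362 mol
mol H = 2 × 1.03 g H₂O ÷ 18.015 g/mol = 0.1143 mol
mass O = 1.13 − (0.8843 + 0.1153) = 0.1305 g → mol O = 0.1305 ÷ 15.999 = 0.008155 mol
Divide by the smallest (0.008155 mol): C 9.028, H 14.022, O 1.000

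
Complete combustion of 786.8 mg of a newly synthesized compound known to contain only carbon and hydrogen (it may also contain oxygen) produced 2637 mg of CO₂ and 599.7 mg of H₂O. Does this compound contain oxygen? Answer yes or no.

mol C = 2.637 g CO₂ ÷ 44.009 g/mol = 0.059920 mol
mol H = 2 × 0.5997 g H₂O ÷ 18.015 g/mol = 0.066578 mol
C and H together account for 0.78680 g — essentially the entire 0.7868 g sample — so the compound contains no oxygen.

no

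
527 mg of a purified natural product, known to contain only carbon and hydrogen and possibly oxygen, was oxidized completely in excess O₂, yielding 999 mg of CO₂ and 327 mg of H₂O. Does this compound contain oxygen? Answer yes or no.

mol C = 0.999 g CO₂ ÷ 44.009 g/mol = 0.02270 mol
mol H = 2 × 0.327 g H₂O ÷ 18.015 g/mol = 0.03630 mol
C and H account for only 0.3092 g of the 0.527 g sample; the remaining 0.2178 g must be oxygen.

yes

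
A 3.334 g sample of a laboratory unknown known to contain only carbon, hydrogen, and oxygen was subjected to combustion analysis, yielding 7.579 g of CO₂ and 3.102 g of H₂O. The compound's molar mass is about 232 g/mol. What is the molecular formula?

mol C = 7.579 g CO₂ ÷ 44.009 g/mol = 0.17221 mol
mol H = 2 × 3.102 g H₂O ÷ 18.015 g/mol = 0.34438 mol
mass O = 3.334 − (2.0685 + 0.34713) = 0.91839 g → mol O = 0.91839 ÷ 15.999 = 0.057403 mol
Divide by the smallest (0.057403 mol): C 3.000, H 5.999, O 1.000
Empirical formula: C3H6O
Empirical-formula mass = 58.08 g/mol; 232 ÷ 58.08 ≈ 4, so the molecular formula is C12H24O4.

C12H24O4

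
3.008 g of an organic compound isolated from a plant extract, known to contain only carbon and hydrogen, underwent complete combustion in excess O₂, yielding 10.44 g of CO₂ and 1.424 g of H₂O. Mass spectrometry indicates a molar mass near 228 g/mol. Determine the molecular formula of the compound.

mol C = 10.44 g CO₂ ÷ 44.009 g/mol = 0.23722 mol
mol H = 2 × 1.424 g H₂O ÷ 18.015 g/mol = 0.15809 mol
Divide by the smallest (0.15809 mol): C 1.501, H 1.000
Multiplying each by 2 gives whole numbers: C 3.00, H 2.00
Empirical formula: C3H2
Empirical-formula mass = 38.05 g/mol; 228 ÷ 38.05 ≈ 6, so the molecular formula is C18H12.

C18H12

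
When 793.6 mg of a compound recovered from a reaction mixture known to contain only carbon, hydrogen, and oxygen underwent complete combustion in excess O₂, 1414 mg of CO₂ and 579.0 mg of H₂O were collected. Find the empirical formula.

C3H6O2

mol C = 1.414 g CO₂ ÷ 44.009 g/mol = 0.032130 mol
mol H = 2 × 0.5790 g H₂O ÷ 18.015 g/mol = 0.064280 mol
mass O = 0.7936 − (0.38591 + 0.064794) = 0.34290 g → mol O = 0.34290 ÷ 15.999 = 0.021432 mol
Divide by the smallest (0.021432 mol): C 1.499, H 2.999, O 1.000
Multiplying each by 2 gives whole numbers: C 3.00, H 6.00, O 2.00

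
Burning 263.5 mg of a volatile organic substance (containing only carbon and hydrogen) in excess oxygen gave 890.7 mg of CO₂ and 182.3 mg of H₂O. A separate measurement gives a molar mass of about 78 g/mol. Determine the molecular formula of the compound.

mol C = 0.8907 g CO₂ ÷ 44.009 g/mol = 0.020239 mol
mol H = 2 × 0.1823 g H₂O ÷ 18.015 g/mol = 0.020239 mol
Divide by the smallest (0.020239 mol): C 1.000, H 1.000
Empirical formula: CH
Empirical-formula mass = 13.02 g/mol; 78 ÷ 13.02 ≈ 6, so the molecular formula is C6H6.

C6H6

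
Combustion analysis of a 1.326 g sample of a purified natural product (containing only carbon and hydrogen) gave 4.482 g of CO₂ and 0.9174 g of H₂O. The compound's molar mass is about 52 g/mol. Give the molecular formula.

mol C = 4.482 g CO₂ ÷ 44.009 g/mol = 0.10184 mol
mol H = 2 × 0.9174 g H₂O ÷ 18.015 g/mol = 0.10185 mol
Divide by the smallest (0.10184 mol): C 1.000, H 1.000
Empirical formula: CH
Empirical-formula mass = 13.02 g/mol; 52 ÷ 13.02 ≈ 4, so the molecular formula is C4H4.

C4H4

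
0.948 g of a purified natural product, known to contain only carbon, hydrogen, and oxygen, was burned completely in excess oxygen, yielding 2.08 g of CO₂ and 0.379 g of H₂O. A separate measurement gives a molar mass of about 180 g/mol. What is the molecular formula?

C9H8O4

mol C = 2.08 g CO₂ ÷ 44.009 g/mol = 0.04726 mol
mol H = 2 × 0.379 g H₂O ÷ 18.015 g/mol = 0.04208 mol
mass O = 0.948 − (0.5677 + 0.04241) = 0.3379 g → mol O = 0.3379 ÷ 15.999 = 0.02112 mol
Divide by the smallest (0.02112 mol): C 2.238, H 1.992, O 1.000
Multiplying each by 4 gives whole numbers: C 8.95, H 7.97, O 4.00
Empirical formula: C9H8O4
Empirical-formula mass = 180.16 g/mol; 180 ÷ 180.16 ≈ 1, so the molecular formula is C9H8O4.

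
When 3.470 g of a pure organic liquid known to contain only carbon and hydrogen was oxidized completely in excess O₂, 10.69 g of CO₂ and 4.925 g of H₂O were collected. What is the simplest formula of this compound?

C4H9

mol C = 10.69 g CO₂ ÷ 44.009 g/mol = 0.24290 mol
mol H = 2 × 4.925 g H₂O ÷ 18.015 g/mol = 0.54677 mol
Divide by the smallest (0.24290 mol): C 1.000, H 2.251
Multiplying each by 4 gives whole numbers: C 4.00, H 9.00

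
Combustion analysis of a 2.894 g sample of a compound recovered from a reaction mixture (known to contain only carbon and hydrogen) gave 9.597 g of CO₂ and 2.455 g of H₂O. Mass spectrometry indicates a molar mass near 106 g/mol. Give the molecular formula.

mol C = 9.597 g CO₂ ÷ 44.009 g/mol = 0.21807 mol
mol H = 2 × 2.455 g H₂O ÷ 18.015 g/mol = 0.27255 mol
Divide by the smallest (0.21807 mol): C 1.000, H 1.250
Multiplying each by 4 gives whole numbers: C 4.00, H 5.00
Empirical formula: C4H5
Empirical-formula mass = 53.08 g/mol; 106 ÷ 53.08 ≈ 2, so the molecular formula is C8H10.

C8H10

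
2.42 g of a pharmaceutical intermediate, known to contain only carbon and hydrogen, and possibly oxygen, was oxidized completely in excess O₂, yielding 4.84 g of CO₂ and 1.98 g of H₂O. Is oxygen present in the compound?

yes

mol C = 4.84 g CO₂ ÷ 44.009 g/mol = 0.1100 mol
mol H = 2 × 1.98 g H₂O ÷ 18.015 g/mol = 0.2198 mol
C and H account for only 1.543 g of the 2.42 g sample; the remaining 0.8775 g must be oxygen.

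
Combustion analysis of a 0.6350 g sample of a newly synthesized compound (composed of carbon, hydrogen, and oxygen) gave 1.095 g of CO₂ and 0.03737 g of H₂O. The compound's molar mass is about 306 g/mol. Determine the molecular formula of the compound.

mol C = 1.095 g CO₂ ÷ 44.009 g/mol = 0.024881 mol
mol H = 2 × 0.03737 g H₂O ÷ 18.015 g/mol = 0.0041488 mol
mass O = 0.6350 − (0.29885 + 0.0041820) = 0.33197 g → mol O = 0.33197 ÷ 15.999 = 0.020749 mol
Divide by the smallest (0.0041488 mol): C 5.997, H 1.000, O 5.001
Empirical formula: C6HO5
Empirical-formula mass = 153.07 g/mol; 306 ÷ 153.07 ≈ 2, so the molecular formula is C12H2O10.

C12H2O10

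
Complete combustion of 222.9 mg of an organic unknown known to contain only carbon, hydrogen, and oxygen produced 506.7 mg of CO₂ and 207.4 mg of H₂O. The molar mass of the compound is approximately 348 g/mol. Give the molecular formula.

C18H36O6

mol C = 0.5067 g CO₂ ÷ 44.009 g/mol = 0.011514 mol
mol H = 2 × 0.2074 g H₂O ÷ 18.015 g/mol = 0.023025 mol
mass O = 0.2229 − (0.13829 + 0.023209) = 0.061401 g → mol O = 0.061401 ÷ 15.999 = 0.0038378 mol
Divide by the smallest (0.0038378 mol): C 3.000, H 6.000, O 1.000
Empirical formula: C3H6O
Empirical-formula mass = 58.08 g/mol; 348 ÷ 58.08 ≈ 6, so the molecular formula is C18H36O6.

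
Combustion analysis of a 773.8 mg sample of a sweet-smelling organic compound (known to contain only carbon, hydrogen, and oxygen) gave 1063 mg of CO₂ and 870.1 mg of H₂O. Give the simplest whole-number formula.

CH4O

mol C = 1.063 g CO₂ ÷ 44.009 g/mol = 0.024154 mol
mol H = 2 × 0.8701 g H₂O ÷ 18.015 g/mol = 0.096597 mol
mass O = 0.7738 − (0.29012 + 0.097370) = 0.38631 g → mol O = 0.38631 ÷ 15.999 = 0.024146 mol
Divide by the smallest (0.024146 mol): C 1.000, H 4.001, O 1.000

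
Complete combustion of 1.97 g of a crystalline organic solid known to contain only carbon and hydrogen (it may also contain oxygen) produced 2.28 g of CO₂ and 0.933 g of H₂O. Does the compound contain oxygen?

yes

mol C = 2.28 g CO₂ ÷ 44.009 g/mol = 0.05181 mol
mol H = 2 × 0.933 g H₂O ÷ 18.015 g/mol = 0.1036 mol
C and H account for only 0.7267 g of the 1.97 g sample; the remaining 1.243 g must be oxygen.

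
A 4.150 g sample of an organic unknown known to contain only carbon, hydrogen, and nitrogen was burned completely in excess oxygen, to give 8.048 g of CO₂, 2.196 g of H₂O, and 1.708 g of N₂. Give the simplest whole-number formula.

mol C = 8.048 g CO₂ ÷ 44.009 g/mol = 0.18287 mol
mol H = 2 × 2.196 g H₂O ÷ 18.015 g/mol = 0.24380 mol
mol N = 2 × 1.708 g N₂ ÷ 28.014 g/mol = 0.12194 mol
Divide by the smallest (0.12194 mol): C 1.500, H 1.999, N 1.000
Multiplying each by 2 gives whole numbers: C 3.00, H 4.00, N 2.00

C3H4N2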